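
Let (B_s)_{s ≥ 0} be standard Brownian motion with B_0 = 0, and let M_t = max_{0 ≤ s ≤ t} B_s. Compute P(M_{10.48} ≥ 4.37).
P(M_{10.48} ≥ 4.37) = 2·P(B_{10.48} ≥ 4.37) = 2(1 − Φ(4.37/√10.48)) ≈ 0.1770

By the reflection principle for Brownian motion, P(M_t ≥ a) = 2 · P(B_t ≥ a) for a ≥ 0. Since B_t ~ N(0, t), P(B_t ≥ 4.37) = 1 − Φ(4.37/√t) = 1 − Φ(4.37/√10.48) = 1 − Φ(1.3499). So
  P(M_{10.48} ≥ 4.37) = 2(1 − Φ(1.3499)) ≈ 0.1770.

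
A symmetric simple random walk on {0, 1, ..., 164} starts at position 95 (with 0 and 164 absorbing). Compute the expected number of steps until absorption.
E[τ | X_0 = 95] = 6555

Let v_k = E[τ | X_0 = k]. Boundary: v_0 = v_164 = 0. Recurrence: v_k = 1 + (v_{k-1} + v_{k+1})/2 for 1 ≤ k ≤ 163. The particular solution to v_k − (v_{k-1} + v_{k+1})/2 = 1 is v_k = −k^2. Adding homogeneous solution A + B k and matching boundaries gives v_k = k (164 − k). Substituting k = 95: v_95 = 95 · 69 = 6555.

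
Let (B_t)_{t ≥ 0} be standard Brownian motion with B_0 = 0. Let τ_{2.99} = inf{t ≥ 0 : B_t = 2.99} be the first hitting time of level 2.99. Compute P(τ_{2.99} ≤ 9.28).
P(τ_{2.99} ≤ 9.28) = 2(1 − Φ(2.99/√9.28)) = 2(1 − Φ(0.9815)) ≈ 0.3263

By the reflection principle for standard BM, P(τ_b ≤ t) = 2 · P(B_t ≥ b). Since B_t ~ N(0, t), P(B_t ≥ 2.99) = 1 − Φ(2.99/√t) = 1 − Φ(2.99/√9.28) = 1 − Φ(0.9815) ≈ 0.16317. Doubling: P(τ_{2.99} ≤ 9.28) ≈ 2 · 0.16317 = 0.32634 ≈ 0.3263.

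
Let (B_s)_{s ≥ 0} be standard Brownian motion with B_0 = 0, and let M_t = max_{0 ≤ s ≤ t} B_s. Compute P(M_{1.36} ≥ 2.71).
P(M_{1.36} ≥ 2.71) = 2·P(B_{1.36} ≥ 2.71) = 2(1 − Φ(2.71/√1.36)) ≈ 0.0201

By the reflection principle for Brownian motion, P(M_t ≥ a) = 2 · P(B_t ≥ a) for a ≥ 0. Since B_t ~ N(0, t), P(B_t ≥ 2.71) = 1 − Φ(2.71/√t) = 1 − Φ(2.71/√1.36) = 1 − Φ(2.3238). So
  P(M_{1.36} ≥ 2.71) = 2(1 − Φ(2.3238)) ≈ 0.0201.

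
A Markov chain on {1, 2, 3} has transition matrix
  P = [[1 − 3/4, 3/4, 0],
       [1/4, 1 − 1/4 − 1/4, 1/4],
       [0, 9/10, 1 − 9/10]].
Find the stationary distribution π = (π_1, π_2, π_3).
π = (6/29, 18/29, 5/29)

This is a birth-death chain on three states, which satisfies detailed balance: π_1 · P_{12} = π_2 · P_{21} and π_2 · P_{23} = π_3 · P_{32}.
From π_1 · 3/4 = π_2 · 1/4: π_2/π_1 = (3/4)/(1/4) = 3.
From π_2 · 1/4 = π_3 · 9/10: π_3/π_2 = (1/4)/(9/10) = 5/18.
Take π_1 proportional to 1; then unnormalized π = (1, 3, 5/6). Normalize by dividing by the sum 29/6:
  π = (6/29, 18/29, 5/29).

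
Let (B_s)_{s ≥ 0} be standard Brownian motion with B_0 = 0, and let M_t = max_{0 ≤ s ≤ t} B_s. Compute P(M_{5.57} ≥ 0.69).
P(M_{5.57} ≥ 0.69) = 2·P(B_{5.57} ≥ 0.69) = 2(1 − Φ(0.69/√5.57)) ≈ 0.7700

By the reflection principle for Brownian motion, P(M_t ≥ a) = 2 · P(B_t ≥ a) for a ≥ 0. Since B_t ~ N(0, t), P(B_t ≥ 0.69) = 1 − Φ(0.69/√t) = 1 − Φ(0.69/√5.57) = 1 − Φ(0.2924). So
  P(M_{5.57} ≥ 0.69) = 2(1 − Φ(0.2924)) ≈ 0.7700.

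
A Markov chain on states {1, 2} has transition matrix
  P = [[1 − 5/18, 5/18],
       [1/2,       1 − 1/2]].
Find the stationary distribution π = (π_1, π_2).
π_1 = 9/14, π_2 = 5/14

Solve πP = π with π_1 + π_2 = 1. From πP = π: π_1 · (1 − 5/18) + π_2 · 1/2 = π_1 ⇒ π_2 · 1/2 = π_1 · 5/18 ⇒ π_2/π_1 = (5/18)/(1/2) = 5/9. Together with π_1 + π_2 = 1:
  π_1 = (1/2)/(5/18 + 1/2) = (1/2)/(7/9) = 9/14,
  π_2 = (5/18)/(5/18 + 1/2) = (5/18)/(7/9) = 5/14.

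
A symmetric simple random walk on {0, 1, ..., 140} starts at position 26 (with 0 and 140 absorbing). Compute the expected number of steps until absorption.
E[τ | X_0 = 26] = 2964

Let v_k = E[τ | X_0 = k]. Boundary: v_0 = v_140 = 0. Recurrence: v_k = 1 + (v_{k-1} + v_{k+1})/2 for 1 ≤ k ≤ 139. The particular solution to v_k − (v_{k-1} + v_{k+1})/2 = 1 is v_k = −k^2. Adding homogeneous solution A + B k and matching boundaries gives v_k = k (140 − k). Substituting k = 26: v_26 = 26 · 114 = 2964.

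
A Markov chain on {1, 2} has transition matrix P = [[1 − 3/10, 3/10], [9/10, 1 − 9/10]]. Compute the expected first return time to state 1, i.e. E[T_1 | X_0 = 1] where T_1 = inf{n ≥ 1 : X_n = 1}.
E[T_1 | X_0 = 1] = 1/π_1 = 4/3

For an irreducible recurrent Markov chain with stationary distribution π, E[T_i | X_0 = i] = 1/π_i (Kac's formula). Here π_1 = (9/10)/(3/10 + 9/10) = (9/10)/(6/5) = 3/4, so E[T_1 | X_0 = 1] = 1/π_1 = (3/10 + 9/10)/(9/10) = (6/5)/(9/10) = 4/3.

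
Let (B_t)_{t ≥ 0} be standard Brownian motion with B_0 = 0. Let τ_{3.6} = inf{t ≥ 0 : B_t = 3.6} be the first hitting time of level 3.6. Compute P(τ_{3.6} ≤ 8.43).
P(τ_{3.6} ≤ 8.43) = 2(1 − Φ(3.6/√8.43)) = 2(1 − Φ(1.2399)) ≈ 0.2150

By the reflection principle for standard BM, P(τ_b ≤ t) = 2 · P(B_t ≥ b). Since B_t ~ N(0, t), P(B_t ≥ 3.6) = 1 − Φ(3.6/√t) = 1 − Φ(3.6/√8.43) = 1 − Φ(1.2399) ≈ 0.10751. Doubling: P(τ_{3.6} ≤ 8.43) ≈ 2 · 0.10751 = 0.21502 ≈ 0.2150.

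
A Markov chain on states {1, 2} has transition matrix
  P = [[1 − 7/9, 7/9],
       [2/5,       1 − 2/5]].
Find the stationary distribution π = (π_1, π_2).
π_1 = 18/53, π_2 = 35/53

Solve πP = π with π_1 + π_2 = 1. From πP = π: π_1 · (1 − 7/9) + π_2 · 2/5 = π_1 ⇒ π_2 · 2/5 = π_1 · 7/9 ⇒ π_2/π_1 = (7/9)/(2/5) = 35/18. Together with π_1 + π_2 = 1:
  π_1 = (2/5)/(7/9 + 2/5) = (2/5)/(53/45) = 18/53,
  π_2 = (7/9)/(7/9 + 2/5) = (7/9)/(53/45) = 35/53.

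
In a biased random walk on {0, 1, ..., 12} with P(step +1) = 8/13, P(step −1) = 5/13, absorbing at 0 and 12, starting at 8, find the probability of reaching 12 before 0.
P(hit 12 before 0) = (1 − (5/8)^8) / (1 − (5/8)^12) = 19337216/19727841

Let u_k denote P(reach 12 before 0 | start at k). Boundary: u_0 = 0, u_12 = 1. Recurrence: u_k = 8/13·u_{k+1} + 5/13·u_{k-1} for 1 ≤ k ≤ 11. Try u_k = A + B·r^k with r = q/p = (5/13)/(8/13) = 5/8. Substitution satisfies the recurrence; boundary conditions give:
  u_k = (1 − r^k) / (1 − r^N) = (1 − (5/8)^8) / (1 − (5/8)^12) = 19337216/19727841.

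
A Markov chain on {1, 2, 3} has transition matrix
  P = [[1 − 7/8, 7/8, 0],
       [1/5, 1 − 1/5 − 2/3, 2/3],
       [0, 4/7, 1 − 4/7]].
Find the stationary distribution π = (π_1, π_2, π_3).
π = (48/503, 210/503, 245/503)

This is a birth-death chain on three states, which satisfies detailed balance: π_1 · P_{12} = π_2 · P_{21} and π_2 · P_{23} = π_3 · P_{32}.
From π_1 · 7/8 = π_2 · 1/5: π_2/π_1 = (7/8)/(1/5) = 35/8.
From π_2 · 2/3 = π_3 · 4/7: π_3/π_2 = (2/3)/(4/7) = 7/6.
Take π_1 proportional to 1; then unnormalized π = (1, 35/8, 245/48). Normalize by dividing by the sum 503/48:
  π = (48/503, 210/503, 245/503).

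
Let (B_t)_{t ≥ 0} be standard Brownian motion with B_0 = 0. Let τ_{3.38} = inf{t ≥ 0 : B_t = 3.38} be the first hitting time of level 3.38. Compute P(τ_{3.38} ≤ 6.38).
P(τ_{3.38} ≤ 6.38) = 2(1 − Φ(3.38/√6.38)) = 2(1 − Φ(1.3382)) ≈ 0.1808

By the reflection principle for standard BM, P(τ_b ≤ t) = 2 · P(B_t ≥ b). Since B_t ~ N(0, t), P(B_t ≥ 3.38) = 1 − Φ(3.38/√t) = 1 − Φ(3.38/√6.38) = 1 − Φ(1.3382) ≈ 0.09042. Doubling: P(τ_{3.38} ≤ 6.38) ≈ 2 · 0.09042 = 0.18084 ≈ 0.1808.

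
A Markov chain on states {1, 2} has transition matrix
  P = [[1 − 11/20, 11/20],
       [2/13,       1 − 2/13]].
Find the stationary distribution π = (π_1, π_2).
π_1 = 40/183, π_2 = 143/183

Solve πP = π with π_1 + π_2 = 1. From πP = π: π_1 · (1 − 11/20) + π_2 · 2/13 = π_1 ⇒ π_2 · 2/13 = π_1 · 11/20 ⇒ π_2/π_1 = (11/20)/(2/13) = 143/40. Together with π_1 + π_2 = 1:
  π_1 = (2/13)/(11/20 + 2/13) = (2/13)/(183/260) = 40/183,
  π_2 = (11/20)/(11/20 + 2/13) = (11/20)/(183/260) = 143/183.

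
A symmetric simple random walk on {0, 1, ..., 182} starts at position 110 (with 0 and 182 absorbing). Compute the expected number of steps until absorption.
E[τ | X_0 = 110] = 7920

Let v_k = E[τ | X_0 = k]. Boundary: v_0 = v_182 = 0. Recurrence: v_k = 1 + (v_{k-1} + v_{k+1})/2 for 1 ≤ k ≤ 181. The particular solution to v_k − (v_{k-1} + v_{k+1})/2 = 1 is v_k = −k^2. Adding homogeneous solution A + B k and matching boundaries gives v_k = k (182 − k). Substituting k = 110: v_110 = 110 · 72 = 7920.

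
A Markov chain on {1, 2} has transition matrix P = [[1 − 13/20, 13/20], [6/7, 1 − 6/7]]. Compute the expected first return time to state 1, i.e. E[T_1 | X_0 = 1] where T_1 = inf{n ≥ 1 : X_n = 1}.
E[T_1 | X_0 = 1] = 1/π_1 = 211/120

For an irreducible recurrent Markov chain with stationary distribution π, E[T_i | X_0 = i] = 1/π_i (Kac's formula). Here π_1 = (6/7)/(13/20 + 6/7) = (6/7)/(211/140) = 120/211, so E[T_1 | X_0 = 1] = 1/π_1 = (13/20 + 6/7)/(6/7) = (211/140)/(6/7) = 211/120.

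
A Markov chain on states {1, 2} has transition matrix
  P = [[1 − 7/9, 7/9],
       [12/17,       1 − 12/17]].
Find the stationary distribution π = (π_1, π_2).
π_1 = 108/227, π_2 = 119/227

Solve πP = π with π_1 + π_2 = 1. From πP = π: π_1 · (1 − 7/9) + π_2 · 12/17 = π_1 ⇒ π_2 · 12/17 = π_1 · 7/9 ⇒ π_2/π_1 = (7/9)/(12/17) = 119/108. Together with π_1 + π_2 = 1:
  π_1 = (12/17)/(7/9 + 12/17) = (12/17)/(227/153) = 108/227,
  π_2 = (7/9)/(7/9 + 12/17) = (7/9)/(227/153) = 119/227.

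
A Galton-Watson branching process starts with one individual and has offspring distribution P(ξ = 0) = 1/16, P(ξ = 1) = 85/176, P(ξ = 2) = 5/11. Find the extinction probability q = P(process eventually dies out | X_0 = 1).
q = 11/80

The pgf is f(s) = 1/16 + 85/176·s + 5/11·s². The extinction probability q is the smallest fixed point of f in [0, 1]. Setting s = f(s):
  5/11·s² + (85/176 − 1)·s + 1/16 = 0
  5/11·s² − (1/16 + 5/11)·s + 1/16 = 0
which factors as (s − 1)·(5/11·s − 1/16) = 0, giving roots s = 1 and s = (1/16)/(5/11) = 11/80.
Mean offspring μ = 85/176 + 2·5/11 = 245/176 > 1 (supercritical), so q < 1. The extinction probability is the smaller root: q = (1/16)/(5/11) = 11/80.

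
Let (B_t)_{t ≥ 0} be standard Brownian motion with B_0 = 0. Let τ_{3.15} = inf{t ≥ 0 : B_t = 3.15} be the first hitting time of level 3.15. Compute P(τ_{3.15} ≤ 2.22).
P(τ_{3.15} ≤ 2.22) = 2(1 − Φ(3.15/√2.22)) = 2(1 − Φ(2.1141)) ≈ 0.0345

By the reflection principle for standard BM, P(τ_b ≤ t) = 2 · P(B_t ≥ b). Since B_t ~ N(0, t), P(B_t ≥ 3.15) = 1 − Φ(3.15/√t) = 1 − Φ(3.15/√2.22) = 1 − Φ(2.1141) ≈ 0.01725. Doubling: P(τ_{3.15} ≤ 2.22) ≈ 2 · 0.01725 = 0.03450 ≈ 0.0345.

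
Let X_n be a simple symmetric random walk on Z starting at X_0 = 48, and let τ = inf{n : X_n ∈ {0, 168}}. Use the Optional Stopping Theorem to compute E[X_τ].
E[X_τ] = 48

X_n is a martingale and τ is a bounded-mean stopping time (indeed τ is finite a.s. with bounded expectation since the walk is in a bounded region). By the OST, E[X_τ] = E[X_0] = 48. Equivalently: E[X_τ] = 168 · P(hit 168 first) + 0 · P(hit 0 first) = 168 · (48/168) = 48.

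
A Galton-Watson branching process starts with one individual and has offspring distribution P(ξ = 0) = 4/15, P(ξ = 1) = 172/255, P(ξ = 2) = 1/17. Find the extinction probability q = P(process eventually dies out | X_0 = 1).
q = 1

Mean offspring μ = 0·4/15 + 1·172/255 + 2·1/17 = 202/255 ≤ 1. For μ ≤ 1 with offspring not concentrated at 1, the Galton-Watson process goes extinct almost surely, so q = 1.
(Algebraic check: The pgf is f(s) = 4/15 + 172/255·s + 1/17·s². The extinction probability q is the smallest fixed point of f in [0, 1]. Setting s = f(s):
  1/17·s² + (172/255 − 1)·s + 4/15 = 0
  1/17·s² − (4/15 + 1/17)·s + 4/15 = 0
which factors as (s − 1)·(1/17·s − 4/15) = 0, giving roots s = 1 and s = (4/15)/(1/17) = 68/15. Since 68/15 ≥ 1, the smallest root in [0, 1] is s = 1.)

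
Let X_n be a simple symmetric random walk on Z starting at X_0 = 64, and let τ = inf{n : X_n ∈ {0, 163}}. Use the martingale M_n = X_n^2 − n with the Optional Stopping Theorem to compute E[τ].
E[τ] = 6336

M_n = X_n^2 − n is a martingale (since E[X_{n+1}^2 | F_n] = X_n^2 + 1). By OST (τ has finite mean in a bounded region), E[M_τ] = E[M_0] = X_0^2 − 0 = 64^2 = 4096. Also E[M_τ] = E[X_τ^2] − E[τ]. The walk exits at 0 or 163, with P(hit 163 first) = 64/163, so E[X_τ^2] = 163^2 · 64/163 + 0 = 10432. Thus E[τ] = E[X_τ^2] − E[M_τ] = 10432 − 4096 = 6336 = 64(163 − 64) = 6336.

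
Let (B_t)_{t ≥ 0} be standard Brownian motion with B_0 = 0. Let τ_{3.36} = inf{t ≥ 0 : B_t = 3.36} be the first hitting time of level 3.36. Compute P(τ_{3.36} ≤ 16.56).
P(τ_{3.36} ≤ 16.56) = 2(1 − Φ(3.36/√16.56)) = 2(1 − Φ(0.8257)) ≈ 0.4090

By the reflection principle for standard BM, P(τ_b ≤ t) = 2 · P(B_t ≥ b). Since B_t ~ N(0, t), P(B_t ≥ 3.36) = 1 − Φ(3.36/√t) = 1 − Φ(3.36/√16.56) = 1 − Φ(0.8257) ≈ 0.20449. Doubling: P(τ_{3.36} ≤ 16.56) ≈ 2 · 0.20449 = 0.40898 ≈ 0.4090.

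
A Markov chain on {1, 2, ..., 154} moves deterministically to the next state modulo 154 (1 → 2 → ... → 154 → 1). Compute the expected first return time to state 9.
E[T_9 | X_0 = 9] = 154

The chain cycles deterministically, so starting at state 9 it returns in exactly 154 steps. Equivalently, the stationary distribution is uniform π_j = 1/154 for every state j, so by Kac's formula E[T_9] = 1/π_9 = 154.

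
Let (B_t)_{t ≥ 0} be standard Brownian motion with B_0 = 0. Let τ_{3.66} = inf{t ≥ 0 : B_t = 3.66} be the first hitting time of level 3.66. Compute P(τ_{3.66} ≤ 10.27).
P(τ_{3.66} ≤ 10.27) = 2(1 − Φ(3.66/√10.27)) = 2(1 − Φ(1.1421)) ≈ 0.2534

By the reflection principle for standard BM, P(τ_b ≤ t) = 2 · P(B_t ≥ b). Since B_t ~ N(0, t), P(B_t ≥ 3.66) = 1 − Φ(3.66/√t) = 1 − Φ(3.66/√10.27) = 1 − Φ(1.1421) ≈ 0.12671. Doubling: P(τ_{3.66} ≤ 10.27) ≈ 2 · 0.12671 = 0.25342 ≈ 0.2534.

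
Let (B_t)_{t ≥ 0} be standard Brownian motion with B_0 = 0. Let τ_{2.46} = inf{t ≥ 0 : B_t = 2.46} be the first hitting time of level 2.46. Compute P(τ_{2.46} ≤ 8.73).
P(τ_{2.46} ≤ 8.73) = 2(1 − Φ(2.46/√8.73)) = 2(1 − Φ(0.8326)) ≈ 0.4051

By the reflection principle for standard BM, P(τ_b ≤ t) = 2 · P(B_t ≥ b). Since B_t ~ N(0, t), P(B_t ≥ 2.46) = 1 − Φ(2.46/√t) = 1 − Φ(2.46/√8.73) = 1 − Φ(0.8326) ≈ 0.20254. Doubling: P(τ_{2.46} ≤ 8.73) ≈ 2 · 0.20254 = 0.40508 ≈ 0.4051.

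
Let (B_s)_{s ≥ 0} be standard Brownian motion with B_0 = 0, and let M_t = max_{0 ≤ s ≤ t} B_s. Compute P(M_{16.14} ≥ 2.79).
P(M_{16.14} ≥ 2.79) = 2·P(B_{16.14} ≥ 2.79) = 2(1 − Φ(2.79/√16.14)) ≈ 0.4874

By the reflection principle for Brownian motion, P(M_t ≥ a) = 2 · P(B_t ≥ a) for a ≥ 0. Since B_t ~ N(0, t), P(B_t ≥ 2.79) = 1 − Φ(2.79/√t) = 1 − Φ(2.79/√16.14) = 1 − Φ(0.6945). So
  P(M_{16.14} ≥ 2.79) = 2(1 − Φ(0.6945)) ≈ 0.4874.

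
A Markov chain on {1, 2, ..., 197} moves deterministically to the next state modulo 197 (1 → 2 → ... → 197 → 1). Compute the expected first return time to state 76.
E[T_76 | X_0 = 76] = 197

The chain cycles deterministically, so starting at state 76 it returns in exactly 197 steps. Equivalently, the stationary distribution is uniform π_j = 1/197 for every state j, so by Kac's formula E[T_76] = 1/π_76 = 197.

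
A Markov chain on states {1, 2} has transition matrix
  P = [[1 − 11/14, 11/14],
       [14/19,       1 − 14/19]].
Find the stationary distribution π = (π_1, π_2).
π_1 = 196/405, π_2 = 209/405

Solve πP = π with π_1 + π_2 = 1. From πP = π: π_1 · (1 − 11/14) + π_2 · 14/19 = π_1 ⇒ π_2 · 14/19 = π_1 · 11/14 ⇒ π_2/π_1 = (11/14)/(14/19) = 209/196. Together with π_1 + π_2 = 1:
  π_1 = (14/19)/(11/14 + 14/19) = (14/19)/(405/266) = 196/405,
  π_2 = (11/14)/(11/14 + 14/19) = (11/14)/(405/266) = 209/405.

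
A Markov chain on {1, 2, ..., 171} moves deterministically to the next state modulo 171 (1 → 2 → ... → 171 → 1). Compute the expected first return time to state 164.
E[T_164 | X_0 = 164] = 171

The chain cycles deterministically, so starting at state 164 it returns in exactly 171 steps. Equivalently, the stationary distribution is uniform π_j = 1/171 for every state j, so by Kac's formula E[T_164] = 1/π_164 = 171.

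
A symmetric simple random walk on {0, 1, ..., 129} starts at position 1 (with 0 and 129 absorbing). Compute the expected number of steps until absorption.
E[τ | X_0 = 1] = 128

Let v_k = E[τ | X_0 = k]. Boundary: v_0 = v_129 = 0. Recurrence: v_k = 1 + (v_{k-1} + v_{k+1})/2 for 1 ≤ k ≤ 128. The particular solution to v_k − (v_{k-1} + v_{k+1})/2 = 1 is v_k = −k^2. Adding homogeneous solution A + B k and matching boundaries gives v_k = k (129 − k). Substituting k = 1: v_1 = 1 · 128 = 128.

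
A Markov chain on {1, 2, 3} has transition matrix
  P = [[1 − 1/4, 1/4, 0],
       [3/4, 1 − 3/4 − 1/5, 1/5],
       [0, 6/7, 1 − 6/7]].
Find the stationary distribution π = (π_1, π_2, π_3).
π = (90/127, 30/127, 7/127)

This is a birth-death chain on three states, which satisfies detailed balance: π_1 · P_{12} = π_2 · P_{21} and π_2 · P_{23} = π_3 · P_{32}.
From π_1 · 1/4 = π_2 · 3/4: π_2/π_1 = (1/4)/(3/4) = 1/3.
From π_2 · 1/5 = π_3 · 6/7: π_3/π_2 = (1/5)/(6/7) = 7/30.
Take π_1 proportional to 1; then unnormalized π = (1, 1/3, 7/90). Normalize by dividing by the sum 127/90:
  π = (90/127, 30/127, 7/127).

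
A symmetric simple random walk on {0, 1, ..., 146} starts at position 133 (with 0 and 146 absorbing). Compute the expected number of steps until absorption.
E[τ | X_0 = 133] = 1729

Let v_k = E[τ | X_0 = k]. Boundary: v_0 = v_146 = 0. Recurrence: v_k = 1 + (v_{k-1} + v_{k+1})/2 for 1 ≤ k ≤ 145. The particular solution to v_k − (v_{k-1} + v_{k+1})/2 = 1 is v_k = −k^2. Adding homogeneous solution A + B k and matching boundaries gives v_k = k (146 − k). Substituting k = 133: v_133 = 133 · 13 = 1729.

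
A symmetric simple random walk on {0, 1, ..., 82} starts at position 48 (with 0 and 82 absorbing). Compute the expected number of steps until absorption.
E[τ | X_0 = 48] = 1632

Let v_k = E[τ | X_0 = k]. Boundary: v_0 = v_82 = 0. Recurrence: v_k = 1 + (v_{k-1} + v_{k+1})/2 for 1 ≤ k ≤ 81. The particular solution to v_k − (v_{k-1} + v_{k+1})/2 = 1 is v_k = −k^2. Adding homogeneous solution A + B k and matching boundaries gives v_k = k (82 − k). Substituting k = 48: v_48 = 48 · 34 = 1632.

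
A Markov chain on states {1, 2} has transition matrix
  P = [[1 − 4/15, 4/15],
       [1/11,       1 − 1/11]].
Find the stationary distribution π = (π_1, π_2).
π_1 = 15/59, π_2 = 44/59

Solve πP = π with π_1 + π_2 = 1. From πP = π: π_1 · (1 − 4/15) + π_2 · 1/11 = π_1 ⇒ π_2 · 1/11 = π_1 · 4/15 ⇒ π_2/π_1 = (4/15)/(1/11) = 44/15. Together with π_1 + π_2 = 1:
  π_1 = (1/11)/(4/15 + 1/11) = (1/11)/(59/165) = 15/59,
  π_2 = (4/15)/(4/15 + 1/11) = (4/15)/(59/165) = 44/59.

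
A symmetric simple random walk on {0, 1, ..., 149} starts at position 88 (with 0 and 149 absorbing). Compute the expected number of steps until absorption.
E[τ | X_0 = 88] = 5368

Let v_k = E[τ | X_0 = k]. Boundary: v_0 = v_149 = 0. Recurrence: v_k = 1 + (v_{k-1} + v_{k+1})/2 for 1 ≤ k ≤ 148. The particular solution to v_k − (v_{k-1} + v_{k+1})/2 = 1 is v_k = −k^2. Adding homogeneous solution A + B k and matching boundaries gives v_k = k (149 − k). Substituting k = 88: v_88 = 88 · 61 = 5368.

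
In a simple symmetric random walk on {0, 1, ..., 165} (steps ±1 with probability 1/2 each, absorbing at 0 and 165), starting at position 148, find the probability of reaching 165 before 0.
P(hit 165 before 0) = 148/165

Let u_k = P(hit 165 before 0 | start at k). Then u_0 = 0, u_165 = 1, and u_k = u_{k-1}/2 + u_{k+1}/2 for 1 ≤ k ≤ 164. This harmonic recurrence is solved by u_k = k/165, giving u_148 = 148/165.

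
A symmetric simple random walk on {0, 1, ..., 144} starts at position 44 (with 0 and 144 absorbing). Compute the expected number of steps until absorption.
E[τ | X_0 = 44] = 4400

Let v_k = E[τ | X_0 = k]. Boundary: v_0 = v_144 = 0. Recurrence: v_k = 1 + (v_{k-1} + v_{k+1})/2 for 1 ≤ k ≤ 143. The particular solution to v_k − (v_{k-1} + v_{k+1})/2 = 1 is v_k = −k^2. Adding homogeneous solution A + B k and matching boundaries gives v_k = k (144 − k). Substituting k = 44: v_44 = 44 · 100 = 4400.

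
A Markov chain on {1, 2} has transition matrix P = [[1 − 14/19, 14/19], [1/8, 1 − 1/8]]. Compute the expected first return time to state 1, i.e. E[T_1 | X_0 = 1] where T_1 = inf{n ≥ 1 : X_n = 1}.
E[T_1 | X_0 = 1] = 1/π_1 = 131/19

For an irreducible recurrent Markov chain with stationary distribution π, E[T_i | X_0 = i] = 1/π_i (Kac's formula). Here π_1 = (1/8)/(14/19 + 1/8) = (1/8)/(131/152) = 19/131, so E[T_1 | X_0 = 1] = 1/π_1 = (14/19 + 1/8)/(1/8) = (131/152)/(1/8) = 131/19.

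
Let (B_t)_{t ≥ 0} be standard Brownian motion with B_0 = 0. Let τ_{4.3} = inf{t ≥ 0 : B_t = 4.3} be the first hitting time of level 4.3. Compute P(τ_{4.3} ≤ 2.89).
P(τ_{4.3} ≤ 2.89) = 2(1 − Φ(4.3/√2.89)) = 2(1 − Φ(2.5294)) ≈ 0.0114

By the reflection principle for standard BM, P(τ_b ≤ t) = 2 · P(B_t ≥ b). Since B_t ~ N(0, t), P(B_t ≥ 4.3) = 1 − Φ(4.3/√t) = 1 − Φ(4.3/√2.89) = 1 − Φ(2.5294) ≈ 0.00571. Doubling: P(τ_{4.3} ≤ 2.89) ≈ 2 · 0.00571 = 0.01142 ≈ 0.0114.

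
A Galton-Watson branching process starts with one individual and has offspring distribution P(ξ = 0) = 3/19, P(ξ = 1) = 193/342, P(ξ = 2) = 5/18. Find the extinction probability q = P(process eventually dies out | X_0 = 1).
q = 54/95

The pgf is f(s) = 3/19 + 193/342·s + 5/18·s². The extinction probability q is the smallest fixed point of f in [0, 1]. Setting s = f(s):
  5/18·s² + (193/342 − 1)·s + 3/19 = 0
  5/18·s² − (3/19 + 5/18)·s + 3/19 = 0
which factors as (s − 1)·(5/18·s − 3/19) = 0, giving roots s = 1 and s = (3/19)/(5/18) = 54/95.
Mean offspring μ = 193/342 + 2·5/18 = 383/342 > 1 (supercritical), so q < 1. The extinction probability is the smaller root: q = (3/19)/(5/18) = 54/95.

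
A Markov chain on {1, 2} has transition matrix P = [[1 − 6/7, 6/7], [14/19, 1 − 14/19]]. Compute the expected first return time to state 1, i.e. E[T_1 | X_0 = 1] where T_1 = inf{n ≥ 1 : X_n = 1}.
E[T_1 | X_0 = 1] = 1/π_1 = 106/49

For an irreducible recurrent Markov chain with stationary distribution π, E[T_i | X_0 = i] = 1/π_i (Kac's formula). Here π_1 = (14/19)/(6/7 + 14/19) = (14/19)/(212/133) = 49/106, so E[T_1 | X_0 = 1] = 1/π_1 = (6/7 + 14/19)/(14/19) = (212/133)/(14/19) = 106/49.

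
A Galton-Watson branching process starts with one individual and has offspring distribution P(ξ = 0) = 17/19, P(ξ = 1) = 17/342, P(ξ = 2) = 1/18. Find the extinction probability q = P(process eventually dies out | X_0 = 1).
q = 1

Mean offspring μ = 0·17/19 + 1·17/342 + 2·1/18 = 55/342 ≤ 1. For μ ≤ 1 with offspring not concentrated at 1, the Galton-Watson process goes extinct almost surely, so q = 1.
(Algebraic check: The pgf is f(s) = 17/19 + 17/342·s + 1/18·s². The extinction probability q is the smallest fixed point of f in [0, 1]. Setting s = f(s):
  1/18·s² + (17/342 − 1)·s + 17/19 = 0
  1/18·s² − (17/19 + 1/18)·s + 17/19 = 0
which factors as (s − 1)·(1/18·s − 17/19) = 0, giving roots s = 1 and s = (17/19)/(1/18) = 306/19. Since 306/19 ≥ 1, the smallest root in [0, 1] is s = 1.)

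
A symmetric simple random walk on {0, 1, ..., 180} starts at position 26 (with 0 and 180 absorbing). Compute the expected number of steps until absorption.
E[τ | X_0 = 26] = 4004

Let v_k = E[τ | X_0 = k]. Boundary: v_0 = v_180 = 0. Recurrence: v_k = 1 + (v_{k-1} + v_{k+1})/2 for 1 ≤ k ≤ 179. The particular solution to v_k − (v_{k-1} + v_{k+1})/2 = 1 is v_k = −k^2. Adding homogeneous solution A + B k and matching boundaries gives v_k = k (180 − k). Substituting k = 26: v_26 = 26 · 154 = 4004.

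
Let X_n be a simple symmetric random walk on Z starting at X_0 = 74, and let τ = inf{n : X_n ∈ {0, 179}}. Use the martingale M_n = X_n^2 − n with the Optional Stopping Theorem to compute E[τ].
E[τ] = 7770

M_n = X_n^2 − n is a martingale (since E[X_{n+1}^2 | F_n] = X_n^2 + 1). By OST (τ has finite mean in a bounded region), E[M_τ] = E[M_0] = X_0^2 − 0 = 74^2 = 5476. Also E[M_τ] = E[X_τ^2] − E[τ]. The walk exits at 0 or 179, with P(hit 179 first) = 74/179, so E[X_τ^2] = 179^2 · 74/179 + 0 = 13246. Thus E[τ] = E[X_τ^2] − E[M_τ] = 13246 − 5476 = 7770 = 74(179 − 74) = 7770.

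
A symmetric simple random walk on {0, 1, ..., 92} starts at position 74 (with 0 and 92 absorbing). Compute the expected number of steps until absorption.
E[τ | X_0 = 74] = 1332

Let v_k = E[τ | X_0 = k]. Boundary: v_0 = v_92 = 0. Recurrence: v_k = 1 + (v_{k-1} + v_{k+1})/2 for 1 ≤ k ≤ 91. The particular solution to v_k − (v_{k-1} + v_{k+1})/2 = 1 is v_k = −k^2. Adding homogeneous solution A + B k and matching boundaries gives v_k = k (92 − k). Substituting k = 74: v_74 = 74 · 18 = 1332.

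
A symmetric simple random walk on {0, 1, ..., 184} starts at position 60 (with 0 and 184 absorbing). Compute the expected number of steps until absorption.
E[τ | X_0 = 60] = 7440

Let v_k = E[τ | X_0 = k]. Boundary: v_0 = v_184 = 0. Recurrence: v_k = 1 + (v_{k-1} + v_{k+1})/2 for 1 ≤ k ≤ 183. The particular solution to v_k − (v_{k-1} + v_{k+1})/2 = 1 is v_k = −k^2. Adding homogeneous solution A + B k and matching boundaries gives v_k = k (184 − k). Substituting k = 60: v_60 = 60 · 124 = 7440.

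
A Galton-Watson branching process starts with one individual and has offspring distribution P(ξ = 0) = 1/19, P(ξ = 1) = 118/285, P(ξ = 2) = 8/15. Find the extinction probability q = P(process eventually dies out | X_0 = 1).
q = 15/152

The pgf is f(s) = 1/19 + 118/285·s + 8/15·s². The extinction probability q is the smallest fixed point of f in [0, 1]. Setting s = f(s):
  8/15·s² + (118/285 − 1)·s + 1/19 = 0
  8/15·s² − (1/19 + 8/15)·s + 1/19 = 0
which factors as (s − 1)·(8/15·s − 1/19) = 0, giving roots s = 1 and s = (1/19)/(8/15) = 15/152.
Mean offspring μ = 118/285 + 2·8/15 = 422/285 > 1 (supercritical), so q < 1. The extinction probability is the smaller root: q = (1/19)/(8/15) = 15/152.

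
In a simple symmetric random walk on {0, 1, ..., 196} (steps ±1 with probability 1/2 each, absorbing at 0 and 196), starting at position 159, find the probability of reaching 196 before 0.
P(hit 196 before 0) = 159/196

Let u_k = P(hit 196 before 0 | start at k). Then u_0 = 0, u_196 = 1, and u_k = u_{k-1}/2 + u_{k+1}/2 for 1 ≤ k ≤ 195. This harmonic recurrence is solved by u_k = k/196, giving u_159 = 159/196.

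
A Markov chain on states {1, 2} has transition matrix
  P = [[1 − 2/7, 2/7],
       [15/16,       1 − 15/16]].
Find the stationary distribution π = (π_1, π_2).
π_1 = 105/137, π_2 = 32/137

Solve πP = π with π_1 + π_2 = 1. From πP = π: π_1 · (1 − 2/7) + π_2 · 15/16 = π_1 ⇒ π_2 · 15/16 = π_1 · 2/7 ⇒ π_2/π_1 = (2/7)/(15/16) = 32/105. Together with π_1 + π_2 = 1:
  π_1 = (15/16)/(2/7 + 15/16) = (15/16)/(137/112) = 105/137,
  π_2 = (2/7)/(2/7 + 15/16) = (2/7)/(137/112) = 32/137.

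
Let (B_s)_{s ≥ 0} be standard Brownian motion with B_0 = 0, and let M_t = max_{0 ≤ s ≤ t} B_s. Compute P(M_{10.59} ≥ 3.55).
P(M_{10.59} ≥ 3.55) = 2·P(B_{10.59} ≥ 3.55) = 2(1 − Φ(3.55/√10.59)) ≈ 0.2753

By the reflection principle for Brownian motion, P(M_t ≥ a) = 2 · P(B_t ≥ a) for a ≥ 0. Since B_t ~ N(0, t), P(B_t ≥ 3.55) = 1 − Φ(3.55/√t) = 1 − Φ(3.55/√10.59) = 1 − Φ(1.0909). So
  P(M_{10.59} ≥ 3.55) = 2(1 − Φ(1.0909)) ≈ 0.2753.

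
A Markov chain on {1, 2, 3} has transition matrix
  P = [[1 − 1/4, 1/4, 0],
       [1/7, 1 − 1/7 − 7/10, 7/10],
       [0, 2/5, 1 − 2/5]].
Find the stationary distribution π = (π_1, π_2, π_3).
π = (16/93, 28/93, 49/93)

This is a birth-death chain on three states, which satisfies detailed balance: π_1 · P_{12} = π_2 · P_{21} and π_2 · P_{23} = π_3 · P_{32}.
From π_1 · 1/4 = π_2 · 1/7: π_2/π_1 = (1/4)/(1/7) = 7/4.
From π_2 · 7/10 = π_3 · 2/5: π_3/π_2 = (7/10)/(2/5) = 7/4.
Take π_1 proportional to 1; then unnormalized π = (1, 7/4, 49/16). Normalize by dividing by the sum 93/16:
  π = (16/93, 28/93, 49/93).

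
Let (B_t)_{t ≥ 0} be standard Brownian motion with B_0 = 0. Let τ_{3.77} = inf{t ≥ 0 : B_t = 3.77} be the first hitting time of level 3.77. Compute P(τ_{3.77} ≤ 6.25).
P(τ_{3.77} ≤ 6.25) = 2(1 − Φ(3.77/√6.25)) = 2(1 − Φ(1.5080)) ≈ 0.1316

By the reflection principle for standard BM, P(τ_b ≤ t) = 2 · P(B_t ≥ b). Since B_t ~ N(0, t), P(B_t ≥ 3.77) = 1 − Φ(3.77/√t) = 1 − Φ(3.77/√6.25) = 1 − Φ(1.5080) ≈ 0.06578. Doubling: P(τ_{3.77} ≤ 6.25) ≈ 2 · 0.06578 = 0.13156 ≈ 0.1316.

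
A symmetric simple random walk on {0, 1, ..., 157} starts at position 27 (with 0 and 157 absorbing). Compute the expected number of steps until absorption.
E[τ | X_0 = 27] = 3510

Let v_k = E[τ | X_0 = k]. Boundary: v_0 = v_157 = 0. Recurrence: v_k = 1 + (v_{k-1} + v_{k+1})/2 for 1 ≤ k ≤ 156. The particular solution to v_k − (v_{k-1} + v_{k+1})/2 = 1 is v_k = −k^2. Adding homogeneous solution A + B k and matching boundaries gives v_k = k (157 − k). Substituting k = 27: v_27 = 27 · 130 = 3510.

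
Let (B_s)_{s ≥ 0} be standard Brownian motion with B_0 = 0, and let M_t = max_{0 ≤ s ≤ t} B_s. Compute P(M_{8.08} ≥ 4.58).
P(M_{8.08} ≥ 4.58) = 2·P(B_{8.08} ≥ 4.58) = 2(1 − Φ(4.58/√8.08)) ≈ 0.1071

By the reflection principle for Brownian motion, P(M_t ≥ a) = 2 · P(B_t ≥ a) for a ≥ 0. Since B_t ~ N(0, t), P(B_t ≥ 4.58) = 1 − Φ(4.58/√t) = 1 − Φ(4.58/√8.08) = 1 − Φ(1.6112). So
  P(M_{8.08} ≥ 4.58) = 2(1 − Φ(1.6112)) ≈ 0.1071.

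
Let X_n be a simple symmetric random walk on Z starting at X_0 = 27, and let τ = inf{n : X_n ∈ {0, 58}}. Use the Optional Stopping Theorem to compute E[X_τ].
E[X_τ] = 27

X_n is a martingale and τ is a bounded-mean stopping time (indeed τ is finite a.s. with bounded expectation since the walk is in a bounded region). By the OST, E[X_τ] = E[X_0] = 27. Equivalently: E[X_τ] = 58 · P(hit 58 first) + 0 · P(hit 0 first) = 58 · (27/58) = 27.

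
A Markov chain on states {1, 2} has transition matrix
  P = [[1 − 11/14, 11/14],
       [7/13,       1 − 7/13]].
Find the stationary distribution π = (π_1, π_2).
π_1 = 98/241, π_2 = 143/241

Solve πP = π with π_1 + π_2 = 1. From πP = π: π_1 · (1 − 11/14) + π_2 · 7/13 = π_1 ⇒ π_2 · 7/13 = π_1 · 11/14 ⇒ π_2/π_1 = (11/14)/(7/13) = 143/98. Together with π_1 + π_2 = 1:
  π_1 = (7/13)/(11/14 + 7/13) = (7/13)/(241/182) = 98/241,
  π_2 = (11/14)/(11/14 + 7/13) = (11/14)/(241/182) = 143/241.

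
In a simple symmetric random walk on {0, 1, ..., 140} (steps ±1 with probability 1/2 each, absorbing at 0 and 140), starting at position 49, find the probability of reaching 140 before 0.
P(hit 140 before 0) = 49/140 = 7/20

Let u_k = P(hit 140 before 0 | start at k). Then u_0 = 0, u_140 = 1, and u_k = u_{k-1}/2 + u_{k+1}/2 for 1 ≤ k ≤ 139. This harmonic recurrence is solved by u_k = k/140, giving u_49 = 49/140 = 7/20.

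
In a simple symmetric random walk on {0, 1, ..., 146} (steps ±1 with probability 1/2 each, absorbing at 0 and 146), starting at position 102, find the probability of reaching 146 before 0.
P(hit 146 before 0) = 102/146 = 51/73

Let u_k = P(hit 146 before 0 | start at k). Then u_0 = 0, u_146 = 1, and u_k = u_{k-1}/2 + u_{k+1}/2 for 1 ≤ k ≤ 145. This harmonic recurrence is solved by u_k = k/146, giving u_102 = 102/146 = 51/73.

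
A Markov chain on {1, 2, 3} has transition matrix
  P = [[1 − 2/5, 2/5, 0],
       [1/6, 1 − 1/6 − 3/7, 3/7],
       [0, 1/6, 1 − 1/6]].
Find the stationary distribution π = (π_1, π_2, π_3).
π = (7/67, 84/335, 216/335)

This is a birth-death chain on three states, which satisfies detailed balance: π_1 · P_{12} = π_2 · P_{21} and π_2 · P_{23} = π_3 · P_{32}.
From π_1 · 2/5 = π_2 · 1/6: π_2/π_1 = (2/5)/(1/6) = 12/5.
From π_2 · 3/7 = π_3 · 1/6: π_3/π_2 = (3/7)/(1/6) = 18/7.
Take π_1 proportional to 1; then unnormalized π = (1, 12/5, 216/35). Normalize by dividing by the sum 67/7:
  π = (7/67, 84/335, 216/335).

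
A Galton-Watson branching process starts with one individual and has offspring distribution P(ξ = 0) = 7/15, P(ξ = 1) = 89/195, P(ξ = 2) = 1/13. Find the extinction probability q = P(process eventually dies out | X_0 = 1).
q = 1

Mean offspring μ = 0·7/15 + 1·89/195 + 2·1/13 = 119/195 ≤ 1. For μ ≤ 1 with offspring not concentrated at 1, the Galton-Watson process goes extinct almost surely, so q = 1.
(Algebraic check: The pgf is f(s) = 7/15 + 89/195·s + 1/13·s². The extinction probability q is the smallest fixed point of f in [0, 1]. Setting s = f(s):
  1/13·s² + (89/195 − 1)·s + 7/15 = 0
  1/13·s² − (7/15 + 1/13)·s + 7/15 = 0
which factors as (s − 1)·(1/13·s − 7/15) = 0, giving roots s = 1 and s = (7/15)/(1/13) = 91/15. Since 91/15 ≥ 1, the smallest root in [0, 1] is s = 1.)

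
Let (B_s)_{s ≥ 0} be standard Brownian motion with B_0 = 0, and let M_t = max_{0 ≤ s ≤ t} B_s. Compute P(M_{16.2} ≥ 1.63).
P(M_{16.2} ≥ 1.63) = 2·P(B_{16.2} ≥ 1.63) = 2(1 − Φ(1.63/√16.2)) ≈ 0.6855

By the reflection principle for Brownian motion, P(M_t ≥ a) = 2 · P(B_t ≥ a) for a ≥ 0. Since B_t ~ N(0, t), P(B_t ≥ 1.63) = 1 − Φ(1.63/√t) = 1 − Φ(1.63/√16.2) = 1 − Φ(0.4050). So
  P(M_{16.2} ≥ 1.63) = 2(1 − Φ(0.4050)) ≈ 0.6855.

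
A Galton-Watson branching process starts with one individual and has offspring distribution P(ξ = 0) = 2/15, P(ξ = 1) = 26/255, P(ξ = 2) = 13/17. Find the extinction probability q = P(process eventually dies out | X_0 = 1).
q = 34/195

The pgf is f(s) = 2/15 + 26/255·s + 13/17·s². The extinction probability q is the smallest fixed point of f in [0, 1]. Setting s = f(s):
  13/17·s² + (26/255 − 1)·s + 2/15 = 0
  13/17·s² − (2/15 + 13/17)·s + 2/15 = 0
which factors as (s − 1)·(13/17·s − 2/15) = 0, giving roots s = 1 and s = (2/15)/(13/17) = 34/195.
Mean offspring μ = 26/255 + 2·13/17 = 416/255 > 1 (supercritical), so q < 1. The extinction probability is the smaller root: q = (2/15)/(13/17) = 34/195.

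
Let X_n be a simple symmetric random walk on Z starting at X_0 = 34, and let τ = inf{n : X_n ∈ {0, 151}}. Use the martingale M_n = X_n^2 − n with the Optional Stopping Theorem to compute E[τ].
E[τ] = 3978

M_n = X_n^2 − n is a martingale (since E[X_{n+1}^2 | F_n] = X_n^2 + 1). By OST (τ has finite mean in a bounded region), E[M_τ] = E[M_0] = X_0^2 − 0 = 34^2 = 1156. Also E[M_τ] = E[X_τ^2] − E[τ]. The walk exits at 0 or 151, with P(hit 151 first) = 34/151, so E[X_τ^2] = 151^2 · 34/151 + 0 = 5134. Thus E[τ] = E[X_τ^2] − E[M_τ] = 5134 − 1156 = 3978 = 34(151 − 34) = 3978.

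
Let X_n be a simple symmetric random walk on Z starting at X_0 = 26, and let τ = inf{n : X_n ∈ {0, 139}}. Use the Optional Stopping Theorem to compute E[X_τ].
E[X_τ] = 26

X_n is a martingale and τ is a bounded-mean stopping time (indeed τ is finite a.s. with bounded expectation since the walk is in a bounded region). By the OST, E[X_τ] = E[X_0] = 26. Equivalently: E[X_τ] = 139 · P(hit 139 first) + 0 · P(hit 0 first) = 139 · (26/139) = 26.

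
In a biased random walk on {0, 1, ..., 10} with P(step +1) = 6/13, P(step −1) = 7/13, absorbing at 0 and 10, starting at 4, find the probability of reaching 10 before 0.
P(hit 10 before 0) = (1 − (7/6)^4) / (1 − (7/6)^10) = 3965760/17077621

Let u_k denote P(reach 10 before 0 | start at k). Boundary: u_0 = 0, u_10 = 1. Recurrence: u_k = 6/13·u_{k+1} + 7/13·u_{k-1} for 1 ≤ k ≤ 9. Try u_k = A + B·r^k with r = q/p = (7/13)/(6/13) = 7/6. Substitution satisfies the recurrence; boundary conditions give:
  u_k = (1 − r^k) / (1 − r^N) = (1 − (7/6)^4) / (1 − (7/6)^10) = 3965760/17077621.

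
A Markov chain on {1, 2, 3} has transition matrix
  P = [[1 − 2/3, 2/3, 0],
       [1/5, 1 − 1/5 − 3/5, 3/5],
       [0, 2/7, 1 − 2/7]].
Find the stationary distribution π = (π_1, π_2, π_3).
π = (3/34, 5/17, 21/34)

This is a birth-death chain on three states, which satisfies detailed balance: π_1 · P_{12} = π_2 · P_{21} and π_2 · P_{23} = π_3 · P_{32}.
From π_1 · 2/3 = π_2 · 1/5: π_2/π_1 = (2/3)/(1/5) = 10/3.
From π_2 · 3/5 = π_3 · 2/7: π_3/π_2 = (3/5)/(2/7) = 21/10.
Take π_1 proportional to 1; then unnormalized π = (1, 10/3, 7). Normalize by dividing by the sum 34/3:
  π = (3/34, 5/17, 21/34).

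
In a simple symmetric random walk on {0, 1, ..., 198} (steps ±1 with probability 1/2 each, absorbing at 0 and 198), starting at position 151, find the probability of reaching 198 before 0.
P(hit 198 before 0) = 151/198

Let u_k = P(hit 198 before 0 | start at k). Then u_0 = 0, u_198 = 1, and u_k = u_{k-1}/2 + u_{k+1}/2 for 1 ≤ k ≤ 197. This harmonic recurrence is solved by u_k = k/198, giving u_151 = 151/198.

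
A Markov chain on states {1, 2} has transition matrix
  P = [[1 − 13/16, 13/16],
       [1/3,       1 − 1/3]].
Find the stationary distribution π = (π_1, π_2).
π_1 = 16/55, π_2 = 39/55

Solve πP = π with π_1 + π_2 = 1. From πP = π: π_1 · (1 − 13/16) + π_2 · 1/3 = π_1 ⇒ π_2 · 1/3 = π_1 · 13/16 ⇒ π_2/π_1 = (13/16)/(1/3) = 39/16. Together with π_1 + π_2 = 1:
  π_1 = (1/3)/(13/16 + 1/3) = (1/3)/(55/48) = 16/55,
  π_2 = (13/16)/(13/16 + 1/3) = (13/16)/(55/48) = 39/55.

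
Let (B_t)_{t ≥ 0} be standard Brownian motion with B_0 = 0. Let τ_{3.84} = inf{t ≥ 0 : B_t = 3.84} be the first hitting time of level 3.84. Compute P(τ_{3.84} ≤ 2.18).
P(τ_{3.84} ≤ 2.18) = 2(1 − Φ(3.84/√2.18)) = 2(1 − Φ(2.6008)) ≈ 0.0093

By the reflection principle for standard BM, P(τ_b ≤ t) = 2 · P(B_t ≥ b). Since B_t ~ N(0, t), P(B_t ≥ 3.84) = 1 − Φ(3.84/√t) = 1 − Φ(3.84/√2.18) = 1 − Φ(2.6008) ≈ 0.00465. Doubling: P(τ_{3.84} ≤ 2.18) ≈ 2 · 0.00465 = 0.00930 ≈ 0.0093.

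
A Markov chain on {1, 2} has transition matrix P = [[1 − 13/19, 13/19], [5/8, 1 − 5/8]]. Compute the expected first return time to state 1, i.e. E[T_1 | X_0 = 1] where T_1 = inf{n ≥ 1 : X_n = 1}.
E[T_1 | X_0 = 1] = 1/π_1 = 199/95

For an irreducible recurrent Markov chain with stationary distribution π, E[T_i | X_0 = i] = 1/π_i (Kac's formula). Here π_1 = (5/8)/(13/19 + 5/8) = (5/8)/(199/152) = 95/199, so E[T_1 | X_0 = 1] = 1/π_1 = (13/19 + 5/8)/(5/8) = (199/152)/(5/8) = 199/95.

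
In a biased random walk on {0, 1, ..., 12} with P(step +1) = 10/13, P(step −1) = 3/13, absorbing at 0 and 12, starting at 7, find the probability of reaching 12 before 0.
P(hit 12 before 0) = (1 − (3/10)^7) / (1 − (3/10)^12) = 142825900000/142857066937

Let u_k denote P(reach 12 before 0 | start at k). Boundary: u_0 = 0, u_12 = 1. Recurrence: u_k = 10/13·u_{k+1} + 3/13·u_{k-1} for 1 ≤ k ≤ 11. Try u_k = A + B·r^k with r = q/p = (3/13)/(10/13) = 3/10. Substitution satisfies the recurrence; boundary conditions give:
  u_k = (1 − r^k) / (1 − r^N) = (1 − (3/10)^7) / (1 − (3/10)^12) = 142825900000/142857066937.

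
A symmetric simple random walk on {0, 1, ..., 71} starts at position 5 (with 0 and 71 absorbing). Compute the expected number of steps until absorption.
E[τ | X_0 = 5] = 330

Let v_k = E[τ | X_0 = k]. Boundary: v_0 = v_71 = 0. Recurrence: v_k = 1 + (v_{k-1} + v_{k+1})/2 for 1 ≤ k ≤ 70. The particular solution to v_k − (v_{k-1} + v_{k+1})/2 = 1 is v_k = −k^2. Adding homogeneous solution A + B k and matching boundaries gives v_k = k (71 − k). Substituting k = 5: v_5 = 5 · 66 = 330.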